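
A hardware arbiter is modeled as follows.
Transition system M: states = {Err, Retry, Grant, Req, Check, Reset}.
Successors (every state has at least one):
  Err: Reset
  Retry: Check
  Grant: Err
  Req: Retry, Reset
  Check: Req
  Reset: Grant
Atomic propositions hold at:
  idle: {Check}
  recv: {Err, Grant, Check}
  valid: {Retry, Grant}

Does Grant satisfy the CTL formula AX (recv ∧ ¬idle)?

Yes

Sat(¬idle) = {Err, Retry, Grant, Req, Reset}
Sat(recv ∧ ¬idle) = {Err, Grant}
Sat(AX (recv ∧ ¬idle)) = {s : every successor in {Err, Grant}} = {Grant, Reset}
Grant ∈ Sat(AX (recv ∧ ¬idle)) = {Grant, Reset}, so the formula holds at Grant.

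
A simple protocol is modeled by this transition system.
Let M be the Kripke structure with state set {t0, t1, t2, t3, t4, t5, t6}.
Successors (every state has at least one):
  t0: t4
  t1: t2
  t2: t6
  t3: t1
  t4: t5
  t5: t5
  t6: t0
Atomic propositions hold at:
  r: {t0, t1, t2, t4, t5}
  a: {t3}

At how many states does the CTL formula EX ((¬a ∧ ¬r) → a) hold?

Sat(¬a) = {t0, t1, t2, t4, t5, t6}
Sat(¬r) = {t3, t6}
Sat(¬a ∧ ¬r) = {t6}
Sat((¬a ∧ ¬r) → a) = {t0, t1, t2, t3, t4, t5}
Sat(EX ((¬a ∧ ¬r) → a)) = {s : some successor in {t0, t1, t2, t3, t4, t5}} = {t0, t1, t3, t4, t5, t6}
|Sat(EX ((¬a ∧ ¬r) → a))| = |{t0, t1, t3, t4, t5, t6}| = 6.

6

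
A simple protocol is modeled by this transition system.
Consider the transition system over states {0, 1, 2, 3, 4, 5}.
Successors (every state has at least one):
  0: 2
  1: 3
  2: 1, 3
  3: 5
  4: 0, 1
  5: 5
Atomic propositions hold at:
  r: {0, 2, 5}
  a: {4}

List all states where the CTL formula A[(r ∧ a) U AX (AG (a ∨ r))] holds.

{3, 5}

Sat(r ∧ a) = ∅
Sat(a ∨ r) = {0, 2, 4, 5}
AG (a ∨ r): greatest fixpoint, start Z0 = {0, 2, 4, 5}, keep only states in Sat with every successor in Z. Z1 = {0, 5}; Z2 = {5}; fixed.
Sat(AG (a ∨ r)) = {5}
Sat(AX (AG (a ∨ r))) = {s : every successor in {5}} = {3, 5}
A[(r ∧ a) U AX (AG (a ∨ r))]: least fixpoint, start Z0 = Sat(AX (AG (a ∨ r))) = {3, 5}, add states in Sat(r ∧ a) with every successor in Z. Already a fixed point.
Sat(A[(r ∧ a) U AX (AG (a ∨ r))]) = {3, 5}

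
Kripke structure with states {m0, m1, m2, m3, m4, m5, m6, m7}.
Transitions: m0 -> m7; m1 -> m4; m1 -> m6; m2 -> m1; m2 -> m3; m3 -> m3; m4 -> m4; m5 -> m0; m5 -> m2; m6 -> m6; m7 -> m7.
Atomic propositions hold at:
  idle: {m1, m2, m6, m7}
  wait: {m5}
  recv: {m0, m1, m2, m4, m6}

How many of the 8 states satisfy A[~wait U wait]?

1

Sat(~wait) = {m0, m1, m2, m3, m4, m6, m7}
A[~wait U wait]: least fixpoint, start Z0 = Sat(wait) = {m5}, add states in Sat(~wait) with every successor in Z. Already a fixed point.
Sat(A[~wait U wait]) = {m5}
|Sat(A[~wait U wait])| = |{m5}| = 1.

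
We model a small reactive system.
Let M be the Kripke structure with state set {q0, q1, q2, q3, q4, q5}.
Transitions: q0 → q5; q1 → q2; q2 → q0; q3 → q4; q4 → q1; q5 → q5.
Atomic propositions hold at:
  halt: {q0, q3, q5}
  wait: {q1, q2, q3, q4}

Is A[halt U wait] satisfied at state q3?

Yes

A[halt U wait]: least fixpoint, start Z0 = Sat(wait) = {q1, q2, q3, q4}, add states in Sat(halt) with every successor in Z. Already a fixed point.
Sat(A[halt U wait]) = {q1, q2, q3, q4}
q3 ∈ Sat(A[halt U wait]) = {q1, q2, q3, q4}, so the formula holds at q3.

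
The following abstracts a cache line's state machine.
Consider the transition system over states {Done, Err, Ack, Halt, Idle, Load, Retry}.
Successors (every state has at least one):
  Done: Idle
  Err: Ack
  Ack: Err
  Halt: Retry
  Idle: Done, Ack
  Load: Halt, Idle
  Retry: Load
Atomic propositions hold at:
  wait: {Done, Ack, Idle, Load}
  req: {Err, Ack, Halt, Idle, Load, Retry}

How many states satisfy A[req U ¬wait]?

Sat(¬wait) = {Err, Halt, Retry}
A[req U ¬wait]: least fixpoint, start Z0 = Sat(¬wait) = {Err, Halt, Retry}, add states in Sat(req) with every successor in Z. Z1 = {Err, Ack, Halt, Retry}; fixed.
Sat(A[req U ¬wait]) = {Err, Ack, Halt, Retry}
|Sat(A[req U ¬wait])| = |{Err, Ack, Halt, Retry}| = 4.

4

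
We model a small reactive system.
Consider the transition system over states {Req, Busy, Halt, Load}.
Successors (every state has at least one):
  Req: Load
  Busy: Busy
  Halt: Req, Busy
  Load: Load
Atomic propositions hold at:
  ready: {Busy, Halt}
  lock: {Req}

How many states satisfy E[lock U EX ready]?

Sat(EX ready) = {s : some successor in {Busy, Halt}} = {Busy, Halt}
E[lock U EX ready]: least fixpoint, start Z0 = Sat(EX ready) = {Busy, Halt}, add states in Sat(lock) with some successor in Z. Already a fixed point.
Sat(E[lock U EX ready]) = {Busy, Halt}
|Sat(E[lock U EX ready])| = |{Busy, Halt}| = 2.

2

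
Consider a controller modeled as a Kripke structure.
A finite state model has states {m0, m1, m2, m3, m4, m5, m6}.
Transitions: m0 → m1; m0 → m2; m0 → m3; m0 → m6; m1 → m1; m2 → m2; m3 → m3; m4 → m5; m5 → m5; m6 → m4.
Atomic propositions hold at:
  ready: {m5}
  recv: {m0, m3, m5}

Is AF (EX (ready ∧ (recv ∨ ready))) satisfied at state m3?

Sat(recv ∨ ready) = {m0, m3, m5}
Sat(ready ∧ (recv ∨ ready)) = {m5}
Sat(EX (ready ∧ (recv ∨ ready))) = {s : some successor in {m5}} = {m4, m5}
AF (EX (ready ∧ (recv ∨ ready))): least fixpoint, start Z0 = {m4, m5}, add states with every successor in Z. Z1 = {m4, m5, m6}; fixed.
Sat(AF (EX (ready ∧ (recv ∨ ready)))) = {m4, m5, m6}
m3 ∉ Sat(AF (EX (ready ∧ (recv ∨ ready)))) = {m4, m5, m6}, so the formula does not hold at m3.

No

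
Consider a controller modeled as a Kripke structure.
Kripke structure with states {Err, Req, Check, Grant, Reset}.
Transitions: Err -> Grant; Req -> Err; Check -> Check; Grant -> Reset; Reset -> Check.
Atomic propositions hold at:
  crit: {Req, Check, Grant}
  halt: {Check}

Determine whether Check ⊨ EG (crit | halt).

Sat(crit | halt) = {Req, Check, Grant}
EG (crit | halt): greatest fixpoint, start Z0 = {Req, Check, Grant}, keep only states in Sat with some successor in Z. Z1 = {Check}; fixed.
Sat(EG (crit | halt)) = {Check}
Check ∈ Sat(EG (crit | halt)) = {Check}, so the formula holds at Check.

Yes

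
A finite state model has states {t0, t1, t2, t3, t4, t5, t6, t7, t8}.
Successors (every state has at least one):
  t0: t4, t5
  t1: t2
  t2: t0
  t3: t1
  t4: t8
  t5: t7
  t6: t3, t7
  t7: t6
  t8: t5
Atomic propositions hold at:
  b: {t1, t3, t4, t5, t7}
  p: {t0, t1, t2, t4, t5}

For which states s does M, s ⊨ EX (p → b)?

{t0, t3, t4, t5, t6, t7, t8}

Sat(p → b) = {t1, t3, t4, t5, t6, t7, t8}
Sat(EX (p → b)) = {s : some successor in {t1, t3, t4, t5, t6, t7, t8}} = {t0, t3, t4, t5, t6, t7, t8}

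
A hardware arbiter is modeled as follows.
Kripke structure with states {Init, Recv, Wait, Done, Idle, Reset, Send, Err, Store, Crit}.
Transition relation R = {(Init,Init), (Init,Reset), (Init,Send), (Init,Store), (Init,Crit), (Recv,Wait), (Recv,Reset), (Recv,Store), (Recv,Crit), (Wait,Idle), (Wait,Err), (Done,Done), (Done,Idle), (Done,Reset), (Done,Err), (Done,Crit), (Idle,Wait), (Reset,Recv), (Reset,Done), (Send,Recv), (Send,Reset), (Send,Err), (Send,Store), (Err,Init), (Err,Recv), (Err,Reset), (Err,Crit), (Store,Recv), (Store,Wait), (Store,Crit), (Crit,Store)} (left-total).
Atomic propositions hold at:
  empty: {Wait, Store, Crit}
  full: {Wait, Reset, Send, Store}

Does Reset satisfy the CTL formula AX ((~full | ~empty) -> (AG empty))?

Sat(~full) = {Init, Recv, Done, Idle, Err, Crit}
Sat(~empty) = {Init, Recv, Done, Idle, Reset, Send, Err}
Sat(~full | ~empty) = {Init, Recv, Done, Idle, Reset, Send, Err, Crit}
AG empty: greatest fixpoint, start Z0 = {Wait, Store, Crit}, keep only states in Sat with every successor in Z. Z1 = {Crit}; Z2 = ∅; fixed.
Sat(AG empty) = ∅
Sat((~full | ~empty) -> (AG empty)) = {Wait, Store}
Sat(AX ((~full | ~empty) -> (AG empty))) = {s : every successor in {Wait, Store}} = {Idle, Crit}
Reset ∉ Sat(AX ((~full | ~empty) -> (AG empty))) = {Idle, Crit}, so the formula does not hold at Reset.

No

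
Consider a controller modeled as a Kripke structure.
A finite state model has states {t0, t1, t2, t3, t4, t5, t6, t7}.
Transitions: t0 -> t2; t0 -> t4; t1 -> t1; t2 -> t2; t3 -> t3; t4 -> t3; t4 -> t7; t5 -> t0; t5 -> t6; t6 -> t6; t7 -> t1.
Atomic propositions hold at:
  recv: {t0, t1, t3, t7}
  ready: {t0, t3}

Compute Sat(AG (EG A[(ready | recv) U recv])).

{t1, t3, t7}

Sat(ready | recv) = {t0, t1, t3, t7}
A[(ready | recv) U recv]: least fixpoint, start Z0 = Sat(recv) = {t0, t1, t3, t7}, add states in Sat(ready | recv) with every successor in Z. Already a fixed point.
Sat(A[(ready | recv) U recv]) = {t0, t1, t3, t7}
EG A[(ready | recv) U recv]: greatest fixpoint, start Z0 = {t0, t1, t3, t7}, keep only states in Sat with some successor in Z. Z1 = {t1, t3, t7}; fixed.
Sat(EG A[(ready | recv) U recv]) = {t1, t3, t7}
AG (EG A[(ready | recv) U recv]): greatest fixpoint, start Z0 = {t1, t3, t7}, keep only states in Sat with every successor in Z. Already a fixed point.
Sat(AG (EG A[(ready | recv) U recv])) = {t1, t3, t7}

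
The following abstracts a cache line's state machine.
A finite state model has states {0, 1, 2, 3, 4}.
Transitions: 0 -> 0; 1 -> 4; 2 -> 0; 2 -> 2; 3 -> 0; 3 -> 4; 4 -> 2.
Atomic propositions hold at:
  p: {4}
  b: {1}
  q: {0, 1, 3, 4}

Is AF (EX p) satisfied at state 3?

Sat(EX p) = {s : some successor in {4}} = {1, 3}
AF (EX p): least fixpoint, start Z0 = {1, 3}, add states with every successor in Z. Already a fixed point.
Sat(AF (EX p)) = {1, 3}
3 ∈ Sat(AF (EX p)) = {1, 3}, so the formula holds at 3.

Yes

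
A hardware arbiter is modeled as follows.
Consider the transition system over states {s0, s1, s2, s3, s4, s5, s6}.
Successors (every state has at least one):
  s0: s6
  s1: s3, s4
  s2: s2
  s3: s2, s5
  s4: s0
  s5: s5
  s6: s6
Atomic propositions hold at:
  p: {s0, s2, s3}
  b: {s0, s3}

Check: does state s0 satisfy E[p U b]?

Yes

E[p U b]: least fixpoint, start Z0 = Sat(b) = {s0, s3}, add states in Sat(p) with some successor in Z. Already a fixed point.
Sat(E[p U b]) = {s0, s3}
s0 ∈ Sat(E[p U b]) = {s0, s3}, so the formula holds at s0.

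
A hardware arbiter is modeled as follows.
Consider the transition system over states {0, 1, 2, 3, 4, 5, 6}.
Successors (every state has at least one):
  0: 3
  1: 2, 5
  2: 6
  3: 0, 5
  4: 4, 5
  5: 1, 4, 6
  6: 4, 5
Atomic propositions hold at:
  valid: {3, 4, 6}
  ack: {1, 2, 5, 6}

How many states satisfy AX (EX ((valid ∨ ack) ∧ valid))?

Sat(valid ∨ ack) = {1, 2, 3, 4, 5, 6}
Sat((valid ∨ ack) ∧ valid) = {3, 4, 6}
Sat(EX ((valid ∨ ack) ∧ valid)) = {s : some successor in {3, 4, 6}} = {0, 2, 4, 5, 6}
Sat(AX (EX ((valid ∨ ack) ∧ valid))) = {s : every successor in {0, 2, 4, 5, 6}} = {1, 2, 3, 4, 6}
|Sat(AX (EX ((valid ∨ ack) ∧ valid)))| = |{1, 2, 3, 4, 6}| = 5.

5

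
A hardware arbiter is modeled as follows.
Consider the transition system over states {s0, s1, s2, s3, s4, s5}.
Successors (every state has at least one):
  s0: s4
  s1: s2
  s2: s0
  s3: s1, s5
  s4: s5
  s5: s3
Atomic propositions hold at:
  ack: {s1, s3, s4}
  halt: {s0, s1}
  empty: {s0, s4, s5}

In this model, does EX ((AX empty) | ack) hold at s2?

Yes

Sat(AX empty) = {s : every successor in {s0, s4, s5}} = {s0, s2, s4}
Sat((AX empty) | ack) = {s0, s1, s2, s3, s4}
Sat(EX ((AX empty) | ack)) = {s : some successor in {s0, s1, s2, s3, s4}} = {s0, s1, s2, s3, s5}
s2 ∈ Sat(EX ((AX empty) | ack)) = {s0, s1, s2, s3, s5}, so the formula holds at s2.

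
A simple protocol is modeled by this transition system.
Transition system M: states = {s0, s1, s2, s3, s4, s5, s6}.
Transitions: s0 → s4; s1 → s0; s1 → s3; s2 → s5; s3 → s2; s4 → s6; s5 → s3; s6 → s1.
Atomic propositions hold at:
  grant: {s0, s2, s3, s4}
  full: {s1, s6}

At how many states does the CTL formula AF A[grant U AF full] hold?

4

AF full: least fixpoint, start Z0 = {s1, s6}, add states with every successor in Z. Z1 = {s1, s4, s6}; Z2 = {s0, s1, s4, s6}; fixed.
Sat(AF full) = {s0, s1, s4, s6}
A[grant U AF full]: least fixpoint, start Z0 = Sat(AF full) = {s0, s1, s4, s6}, add states in Sat(grant) with every successor in Z. Already a fixed point.
Sat(A[grant U AF full]) = {s0, s1, s4, s6}
AF A[grant U AF full]: least fixpoint, start Z0 = {s0, s1, s4, s6}, add states with every successor in Z. Already a fixed point.
Sat(AF A[grant U AF full]) = {s0, s1, s4, s6}
|Sat(AF A[grant U AF full])| = |{s0, s1, s4, s6}| = 4.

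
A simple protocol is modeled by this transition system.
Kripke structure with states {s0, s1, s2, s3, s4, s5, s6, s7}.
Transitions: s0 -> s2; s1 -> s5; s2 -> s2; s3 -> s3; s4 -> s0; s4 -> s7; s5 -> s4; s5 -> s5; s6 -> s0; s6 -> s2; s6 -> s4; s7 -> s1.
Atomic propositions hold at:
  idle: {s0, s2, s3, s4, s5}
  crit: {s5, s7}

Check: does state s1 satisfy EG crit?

EG crit: greatest fixpoint, start Z0 = {s5, s7}, keep only states in Sat with some successor in Z. Z1 = {s5}; fixed.
Sat(EG crit) = {s5}
s1 ∉ Sat(EG crit) = {s5}, so the formula does not hold at s1.

No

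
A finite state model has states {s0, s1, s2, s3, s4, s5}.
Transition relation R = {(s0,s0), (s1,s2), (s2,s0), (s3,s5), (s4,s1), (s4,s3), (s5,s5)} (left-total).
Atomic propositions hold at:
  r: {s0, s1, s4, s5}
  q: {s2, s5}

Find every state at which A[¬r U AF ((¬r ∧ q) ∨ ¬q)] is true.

{s0, s1, s2, s3, s4}

Sat(¬r) = {s2, s3}
Sat(¬r ∧ q) = {s2}
Sat(¬q) = {s0, s1, s3, s4}
Sat((¬r ∧ q) ∨ ¬q) = {s0, s1, s2, s3, s4}
AF ((¬r ∧ q) ∨ ¬q): least fixpoint, start Z0 = {s0, s1, s2, s3, s4}, add states with every successor in Z. Already a fixed point.
Sat(AF ((¬r ∧ q) ∨ ¬q)) = {s0, s1, s2, s3, s4}
A[¬r U AF ((¬r ∧ q) ∨ ¬q)]: least fixpoint, start Z0 = Sat(AF ((¬r ∧ q) ∨ ¬q)) = {s0, s1, s2, s3, s4}, add states in Sat(¬r) with every successor in Z. Already a fixed point.
Sat(A[¬r U AF ((¬r ∧ q) ∨ ¬q)]) = {s0, s1, s2, s3, s4}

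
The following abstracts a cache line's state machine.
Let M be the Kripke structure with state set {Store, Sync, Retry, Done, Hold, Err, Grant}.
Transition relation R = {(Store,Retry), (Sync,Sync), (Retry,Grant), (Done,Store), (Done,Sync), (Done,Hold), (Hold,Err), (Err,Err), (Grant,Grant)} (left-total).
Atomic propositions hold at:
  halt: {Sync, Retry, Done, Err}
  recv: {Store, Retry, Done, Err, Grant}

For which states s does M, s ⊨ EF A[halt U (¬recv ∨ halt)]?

{Store, Sync, Retry, Done, Hold, Err}

Sat(¬recv) = {Sync, Hold}
Sat(¬recv ∨ halt) = {Sync, Retry, Done, Hold, Err}
A[halt U (¬recv ∨ halt)]: least fixpoint, start Z0 = Sat((¬recv ∨ halt)) = {Sync, Retry, Done, Hold, Err}, add states in Sat(halt) with every successor in Z. Already a fixed point.
Sat(A[halt U (¬recv ∨ halt)]) = {Sync, Retry, Done, Hold, Err}
EF A[halt U (¬recv ∨ halt)]: least fixpoint, start Z0 = {Sync, Retry, Done, Hold, Err}, add states with some successor in Z. Z1 = {Store, Sync, Retry, Done, Hold, Err}; fixed.
Sat(EF A[halt U (¬recv ∨ halt)]) = {Store, Sync, Retry, Done, Hold, Err}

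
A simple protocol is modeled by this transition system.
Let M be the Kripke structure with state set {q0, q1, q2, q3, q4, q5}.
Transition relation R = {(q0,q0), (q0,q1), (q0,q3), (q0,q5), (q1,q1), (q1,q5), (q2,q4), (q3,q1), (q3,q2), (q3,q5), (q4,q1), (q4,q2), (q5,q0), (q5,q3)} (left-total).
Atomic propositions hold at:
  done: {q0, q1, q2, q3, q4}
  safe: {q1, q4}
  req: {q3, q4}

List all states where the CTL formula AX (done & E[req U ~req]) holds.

Sat(~req) = {q0, q1, q2, q5}
E[req U ~req]: least fixpoint, start Z0 = Sat(~req) = {q0, q1, q2, q5}, add states in Sat(req) with some successor in Z. Z1 = {q0, q1, q2, q3, q4, q5}; fixed.
Sat(E[req U ~req]) = {q0, q1, q2, q3, q4, q5}
Sat(done & E[req U ~req]) = {q0, q1, q2, q3, q4}
Sat(AX (done & E[req U ~req])) = {s : every successor in {q0, q1, q2, q3, q4}} = {q2, q4, q5}

{q2, q4, q5}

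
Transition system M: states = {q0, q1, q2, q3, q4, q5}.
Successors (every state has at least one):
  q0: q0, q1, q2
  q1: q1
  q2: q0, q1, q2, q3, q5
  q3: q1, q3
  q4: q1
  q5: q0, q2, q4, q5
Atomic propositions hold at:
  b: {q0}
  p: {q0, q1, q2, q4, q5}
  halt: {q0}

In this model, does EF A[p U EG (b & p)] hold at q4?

Sat(b & p) = {q0}
EG (b & p): greatest fixpoint, start Z0 = {q0}, keep only states in Sat with some successor in Z. Already a fixed point.
Sat(EG (b & p)) = {q0}
A[p U EG (b & p)]: least fixpoint, start Z0 = Sat(EG (b & p)) = {q0}, add states in Sat(p) with every successor in Z. Already a fixed point.
Sat(A[p U EG (b & p)]) = {q0}
EF A[p U EG (b & p)]: least fixpoint, start Z0 = {q0}, add states with some successor in Z. Z1 = {q0, q2, q5}; fixed.
Sat(EF A[p U EG (b & p)]) = {q0, q2, q5}
q4 ∉ Sat(EF A[p U EG (b & p)]) = {q0, q2, q5}, so the formula does not hold at q4.

No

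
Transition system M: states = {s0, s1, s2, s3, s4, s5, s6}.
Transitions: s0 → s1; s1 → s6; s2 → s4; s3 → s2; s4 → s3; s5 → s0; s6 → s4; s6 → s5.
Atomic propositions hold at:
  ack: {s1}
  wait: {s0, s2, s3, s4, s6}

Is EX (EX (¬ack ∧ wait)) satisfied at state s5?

No

Sat(¬ack) = {s0, s2, s3, s4, s5, s6}
Sat(¬ack ∧ wait) = {s0, s2, s3, s4, s6}
Sat(EX (¬ack ∧ wait)) = {s : some successor in {s0, s2, s3, s4, s6}} = {s1, s2, s3, s4, s5, s6}
Sat(EX (EX (¬ack ∧ wait))) = {s : some successor in {s1, s2, s3, s4, s5, s6}} = {s0, s1, s2, s3, s4, s6}
s5 ∉ Sat(EX (EX (¬ack ∧ wait))) = {s0, s1, s2, s3, s4, s6}, so the formula does not hold at s5.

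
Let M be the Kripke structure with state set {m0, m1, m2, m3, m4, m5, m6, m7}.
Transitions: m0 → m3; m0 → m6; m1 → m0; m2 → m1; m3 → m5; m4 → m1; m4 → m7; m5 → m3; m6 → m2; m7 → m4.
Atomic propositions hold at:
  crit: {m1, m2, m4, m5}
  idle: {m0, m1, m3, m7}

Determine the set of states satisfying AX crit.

Sat(AX crit) = {s : every successor in {m1, m2, m4, m5}} = {m2, m3, m6, m7}

{m2, m3, m6, m7}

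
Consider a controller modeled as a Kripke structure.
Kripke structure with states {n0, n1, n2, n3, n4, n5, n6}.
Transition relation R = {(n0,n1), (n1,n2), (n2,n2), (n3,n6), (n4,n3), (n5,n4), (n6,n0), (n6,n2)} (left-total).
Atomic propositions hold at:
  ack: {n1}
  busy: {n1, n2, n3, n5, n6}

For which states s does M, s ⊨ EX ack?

{n0}

Sat(EX ack) = {s : some successor in {n1}} = {n0}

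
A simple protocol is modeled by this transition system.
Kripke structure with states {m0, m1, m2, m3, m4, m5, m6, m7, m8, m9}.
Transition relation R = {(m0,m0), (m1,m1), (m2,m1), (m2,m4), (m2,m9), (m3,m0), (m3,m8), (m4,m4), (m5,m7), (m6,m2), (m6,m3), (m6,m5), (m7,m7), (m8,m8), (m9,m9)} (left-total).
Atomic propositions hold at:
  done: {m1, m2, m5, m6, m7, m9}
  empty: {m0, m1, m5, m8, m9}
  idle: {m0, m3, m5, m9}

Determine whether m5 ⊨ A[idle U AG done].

Yes

AG done: greatest fixpoint, start Z0 = {m1, m2, m5, m6, m7, m9}, keep only states in Sat with every successor in Z. Z1 = {m1, m5, m7, m9}; fixed.
Sat(AG done) = {m1, m5, m7, m9}
A[idle U AG done]: least fixpoint, start Z0 = Sat(AG done) = {m1, m5, m7, m9}, add states in Sat(idle) with every successor in Z. Already a fixed point.
Sat(A[idle U AG done]) = {m1, m5, m7, m9}
m5 ∈ Sat(A[idle U AG done]) = {m1, m5, m7, m9}, so the formula holds at m5.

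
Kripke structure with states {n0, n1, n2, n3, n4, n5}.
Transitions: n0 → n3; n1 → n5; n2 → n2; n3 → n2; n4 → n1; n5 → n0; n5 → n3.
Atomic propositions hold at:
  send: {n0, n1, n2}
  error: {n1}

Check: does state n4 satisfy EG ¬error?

No

Sat(¬error) = {n0, n2, n3, n4, n5}
EG ¬error: greatest fixpoint, start Z0 = {n0, n2, n3, n4, n5}, keep only states in Sat with some successor in Z. Z1 = {n0, n2, n3, n5}; fixed.
Sat(EG ¬error) = {n0, n2, n3, n5}
n4 ∉ Sat(EG ¬error) = {n0, n2, n3, n5}, so the formula does not hold at n4.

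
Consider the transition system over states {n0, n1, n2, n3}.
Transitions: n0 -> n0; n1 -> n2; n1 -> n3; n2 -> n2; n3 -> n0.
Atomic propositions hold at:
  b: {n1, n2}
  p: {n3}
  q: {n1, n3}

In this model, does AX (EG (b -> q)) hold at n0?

Sat(b -> q) = {n0, n1, n3}
EG (b -> q): greatest fixpoint, start Z0 = {n0, n1, n3}, keep only states in Sat with some successor in Z. Already a fixed point.
Sat(EG (b -> q)) = {n0, n1, n3}
Sat(AX (EG (b -> q))) = {s : every successor in {n0, n1, n3}} = {n0, n3}
n0 ∈ Sat(AX (EG (b -> q))) = {n0, n3}, so the formula holds at n0.

Yes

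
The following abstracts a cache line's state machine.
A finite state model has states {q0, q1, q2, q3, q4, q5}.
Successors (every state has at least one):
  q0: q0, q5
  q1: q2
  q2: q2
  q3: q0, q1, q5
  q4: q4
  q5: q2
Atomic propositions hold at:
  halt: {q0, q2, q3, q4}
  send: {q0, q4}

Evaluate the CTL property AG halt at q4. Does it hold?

AG halt: greatest fixpoint, start Z0 = {q0, q2, q3, q4}, keep only states in Sat with every successor in Z. Z1 = {q2, q4}; fixed.
Sat(AG halt) = {q2, q4}
q4 ∈ Sat(AG halt) = {q2, q4}, so the formula holds at q4.

Yes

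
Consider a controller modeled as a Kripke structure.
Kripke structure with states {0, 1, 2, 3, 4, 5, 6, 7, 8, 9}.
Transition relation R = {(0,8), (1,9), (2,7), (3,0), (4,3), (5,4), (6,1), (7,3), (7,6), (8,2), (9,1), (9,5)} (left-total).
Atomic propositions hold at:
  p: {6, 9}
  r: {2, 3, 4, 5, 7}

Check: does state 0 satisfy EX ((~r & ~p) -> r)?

No

Sat(~r) = {0, 1, 6, 8, 9}
Sat(~p) = {0, 1, 2, 3, 4, 5, 7, 8}
Sat(~r & ~p) = {0, 1, 8}
Sat((~r & ~p) -> r) = {2, 3, 4, 5, 6, 7, 9}
Sat(EX ((~r & ~p) -> r)) = {s : some successor in {2, 3, 4, 5, 6, 7, 9}} = {1, 2, 4, 5, 7, 8, 9}
0 ∉ Sat(EX ((~r & ~p) -> r)) = {1, 2, 4, 5, 7, 8, 9}, so the formula does not hold at 0.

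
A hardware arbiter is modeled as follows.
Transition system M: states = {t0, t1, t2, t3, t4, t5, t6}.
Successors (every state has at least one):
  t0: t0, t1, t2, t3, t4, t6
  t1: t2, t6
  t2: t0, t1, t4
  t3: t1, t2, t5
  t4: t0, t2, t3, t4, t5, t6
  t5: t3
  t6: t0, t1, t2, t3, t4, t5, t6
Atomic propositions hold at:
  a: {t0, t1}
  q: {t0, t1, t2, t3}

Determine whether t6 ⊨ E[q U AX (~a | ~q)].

Sat(~a) = {t2, t3, t4, t5, t6}
Sat(~q) = {t4, t5, t6}
Sat(~a | ~q) = {t2, t3, t4, t5, t6}
Sat(AX (~a | ~q)) = {s : every successor in {t2, t3, t4, t5, t6}} = {t1, t5}
E[q U AX (~a | ~q)]: least fixpoint, start Z0 = Sat(AX (~a | ~q)) = {t1, t5}, add states in Sat(q) with some successor in Z. Z1 = {t0, t1, t2, t3, t5}; fixed.
Sat(E[q U AX (~a | ~q)]) = {t0, t1, t2, t3, t5}
t6 ∉ Sat(E[q U AX (~a | ~q)]) = {t0, t1, t2, t3, t5}, so the formula does not hold at t6.

No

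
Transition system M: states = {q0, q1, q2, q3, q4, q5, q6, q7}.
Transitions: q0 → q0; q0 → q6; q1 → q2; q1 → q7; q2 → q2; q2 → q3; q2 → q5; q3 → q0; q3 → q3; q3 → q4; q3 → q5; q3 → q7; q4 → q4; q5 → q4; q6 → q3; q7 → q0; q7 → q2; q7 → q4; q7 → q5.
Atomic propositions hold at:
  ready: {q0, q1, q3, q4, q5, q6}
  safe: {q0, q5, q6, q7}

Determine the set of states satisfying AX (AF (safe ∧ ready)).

Sat(safe ∧ ready) = {q0, q5, q6}
AF (safe ∧ ready): least fixpoint, start Z0 = {q0, q5, q6}, add states with every successor in Z. Already a fixed point.
Sat(AF (safe ∧ ready)) = {q0, q5, q6}
Sat(AX (AF (safe ∧ ready))) = {s : every successor in {q0, q5, q6}} = {q0}

{q0}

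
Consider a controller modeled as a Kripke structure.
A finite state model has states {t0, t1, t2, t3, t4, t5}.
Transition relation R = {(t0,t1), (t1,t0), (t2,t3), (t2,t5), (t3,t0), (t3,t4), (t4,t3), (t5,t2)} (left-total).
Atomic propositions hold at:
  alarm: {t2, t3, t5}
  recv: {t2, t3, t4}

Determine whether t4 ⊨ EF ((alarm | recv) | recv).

Yes

Sat(alarm | recv) = {t2, t3, t4, t5}
Sat((alarm | recv) | recv) = {t2, t3, t4, t5}
EF ((alarm | recv) | recv): least fixpoint, start Z0 = {t2, t3, t4, t5}, add states with some successor in Z. Already a fixed point.
Sat(EF ((alarm | recv) | recv)) = {t2, t3, t4, t5}
t4 ∈ Sat(EF ((alarm | recv) | recv)) = {t2, t3, t4, t5}, so the formula holds at t4.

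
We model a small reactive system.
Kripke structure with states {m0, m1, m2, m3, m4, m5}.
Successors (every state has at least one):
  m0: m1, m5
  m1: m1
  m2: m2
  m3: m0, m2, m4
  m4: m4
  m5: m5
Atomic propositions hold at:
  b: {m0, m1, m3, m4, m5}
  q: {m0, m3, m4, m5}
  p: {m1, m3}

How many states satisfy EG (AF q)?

AF q: least fixpoint, start Z0 = {m0, m3, m4, m5}, add states with every successor in Z. Already a fixed point.
Sat(AF q) = {m0, m3, m4, m5}
EG (AF q): greatest fixpoint, start Z0 = {m0, m3, m4, m5}, keep only states in Sat with some successor in Z. Already a fixed point.
Sat(EG (AF q)) = {m0, m3, m4, m5}
|Sat(EG (AF q))| = |{m0, m3, m4, m5}| = 4.

4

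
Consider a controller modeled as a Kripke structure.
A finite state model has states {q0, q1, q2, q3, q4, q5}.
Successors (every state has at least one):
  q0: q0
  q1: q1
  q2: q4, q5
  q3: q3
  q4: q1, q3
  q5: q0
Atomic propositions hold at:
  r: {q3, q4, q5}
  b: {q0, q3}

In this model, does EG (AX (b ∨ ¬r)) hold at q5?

Yes

Sat(¬r) = {q0, q1, q2}
Sat(b ∨ ¬r) = {q0, q1, q2, q3}
Sat(AX (b ∨ ¬r)) = {s : every successor in {q0, q1, q2, q3}} = {q0, q1, q3, q4, q5}
EG (AX (b ∨ ¬r)): greatest fixpoint, start Z0 = {q0, q1, q3, q4, q5}, keep only states in Sat with some successor in Z. Already a fixed point.
Sat(EG (AX (b ∨ ¬r))) = {q0, q1, q3, q4, q5}
q5 ∈ Sat(EG (AX (b ∨ ¬r))) = {q0, q1, q3, q4, q5}, so the formula holds at q5.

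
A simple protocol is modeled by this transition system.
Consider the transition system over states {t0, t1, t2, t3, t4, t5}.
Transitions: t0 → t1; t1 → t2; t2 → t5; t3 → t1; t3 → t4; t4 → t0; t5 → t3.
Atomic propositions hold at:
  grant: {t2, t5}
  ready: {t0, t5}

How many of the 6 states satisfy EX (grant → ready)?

Sat(grant → ready) = {t0, t1, t3, t4, t5}
Sat(EX (grant → ready)) = {s : some successor in {t0, t1, t3, t4, t5}} = {t0, t2, t3, t4, t5}
|Sat(EX (grant → ready))| = |{t0, t2, t3, t4, t5}| = 5.

5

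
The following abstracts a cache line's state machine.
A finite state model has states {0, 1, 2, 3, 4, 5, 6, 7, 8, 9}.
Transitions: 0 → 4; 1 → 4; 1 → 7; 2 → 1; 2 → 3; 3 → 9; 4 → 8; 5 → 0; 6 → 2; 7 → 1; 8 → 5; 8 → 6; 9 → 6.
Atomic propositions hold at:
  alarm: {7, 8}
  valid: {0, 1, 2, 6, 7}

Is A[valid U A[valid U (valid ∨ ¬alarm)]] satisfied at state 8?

No

Sat(¬alarm) = {0, 1, 2, 3, 4, 5, 6, 9}
Sat(valid ∨ ¬alarm) = {0, 1, 2, 3, 4, 5, 6, 7, 9}
A[valid U (valid ∨ ¬alarm)]: least fixpoint, start Z0 = Sat((valid ∨ ¬alarm)) = {0, 1, 2, 3, 4, 5, 6, 7, 9}, add states in Sat(valid) with every successor in Z. Already a fixed point.
Sat(A[valid U (valid ∨ ¬alarm)]) = {0, 1, 2, 3, 4, 5, 6, 7, 9}
A[valid U A[valid U (valid ∨ ¬alarm)]]: least fixpoint, start Z0 = Sat(A[valid U (valid ∨ ¬alarm)]) = {0, 1, 2, 3, 4, 5, 6, 7, 9}, add states in Sat(valid) with every successor in Z. Already a fixed point.
Sat(A[valid U A[valid U (valid ∨ ¬alarm)]]) = {0, 1, 2, 3, 4, 5, 6, 7, 9}
8 ∉ Sat(A[valid U A[valid U (valid ∨ ¬alarm)]]) = {0, 1, 2, 3, 4, 5, 6, 7, 9}, so the formula does not hold at 8.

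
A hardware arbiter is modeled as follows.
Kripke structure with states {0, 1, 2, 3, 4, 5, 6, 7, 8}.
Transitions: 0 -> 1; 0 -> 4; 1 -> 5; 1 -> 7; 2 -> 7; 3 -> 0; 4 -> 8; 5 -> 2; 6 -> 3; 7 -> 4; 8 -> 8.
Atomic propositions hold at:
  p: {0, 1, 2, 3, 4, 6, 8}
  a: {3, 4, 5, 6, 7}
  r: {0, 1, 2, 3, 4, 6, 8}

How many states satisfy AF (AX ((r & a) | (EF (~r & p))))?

Sat(r & a) = {3, 4, 6}
Sat(~r) = {5, 7}
Sat(~r & p) = ∅
EF (~r & p): least fixpoint, start Z0 = ∅, add states with some successor in Z. Already a fixed point.
Sat(EF (~r & p)) = ∅
Sat((r & a) | (EF (~r & p))) = {3, 4, 6}
Sat(AX ((r & a) | (EF (~r & p)))) = {s : every successor in {3, 4, 6}} = {6, 7}
AF (AX ((r & a) | (EF (~r & p)))): least fixpoint, start Z0 = {6, 7}, add states with every successor in Z. Z1 = {2, 6, 7}; Z2 = {2, 5, 6, 7}; Z3 = {1, 2, 5, 6, 7}; fixed.
Sat(AF (AX ((r & a) | (EF (~r & p))))) = {1, 2, 5, 6, 7}
|Sat(AF (AX ((r & a) | (EF (~r & p)))))| = |{1, 2, 5, 6, 7}| = 5.

5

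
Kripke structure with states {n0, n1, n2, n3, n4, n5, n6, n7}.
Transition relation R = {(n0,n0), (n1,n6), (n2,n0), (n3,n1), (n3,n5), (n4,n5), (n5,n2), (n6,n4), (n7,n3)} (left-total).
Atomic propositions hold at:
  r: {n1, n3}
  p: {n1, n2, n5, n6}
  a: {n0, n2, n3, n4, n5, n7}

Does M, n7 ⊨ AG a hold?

No

AG a: greatest fixpoint, start Z0 = {n0, n2, n3, n4, n5, n7}, keep only states in Sat with every successor in Z. Z1 = {n0, n2, n4, n5, n7}; Z2 = {n0, n2, n4, n5}; fixed.
Sat(AG a) = {n0, n2, n4, n5}
n7 ∉ Sat(AG a) = {n0, n2, n4, n5}, so the formula does not hold at n7.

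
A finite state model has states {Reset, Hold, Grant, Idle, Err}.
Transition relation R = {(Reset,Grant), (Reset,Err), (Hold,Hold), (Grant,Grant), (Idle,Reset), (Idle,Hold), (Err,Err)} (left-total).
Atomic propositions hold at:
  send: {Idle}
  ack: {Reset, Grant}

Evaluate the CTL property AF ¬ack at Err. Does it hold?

Sat(¬ack) = {Hold, Idle, Err}
AF ¬ack: least fixpoint, start Z0 = {Hold, Idle, Err}, add states with every successor in Z. Already a fixed point.
Sat(AF ¬ack) = {Hold, Idle, Err}
Err ∈ Sat(AF ¬ack) = {Hold, Idle, Err}, so the formula holds at Err.

Yes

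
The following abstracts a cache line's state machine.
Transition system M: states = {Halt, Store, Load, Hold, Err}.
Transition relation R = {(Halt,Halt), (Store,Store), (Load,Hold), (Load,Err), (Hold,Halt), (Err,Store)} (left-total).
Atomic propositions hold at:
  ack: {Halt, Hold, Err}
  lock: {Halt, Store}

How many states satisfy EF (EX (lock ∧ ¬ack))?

Sat(¬ack) = {Store, Load}
Sat(lock ∧ ¬ack) = {Store}
Sat(EX (lock ∧ ¬ack)) = {s : some successor in {Store}} = {Store, Err}
EF (EX (lock ∧ ¬ack)): least fixpoint, start Z0 = {Store, Err}, add states with some successor in Z. Z1 = {Store, Load, Err}; fixed.
Sat(EF (EX (lock ∧ ¬ack))) = {Store, Load, Err}
|Sat(EF (EX (lock ∧ ¬ack)))| = |{Store, Load, Err}| = 3.

3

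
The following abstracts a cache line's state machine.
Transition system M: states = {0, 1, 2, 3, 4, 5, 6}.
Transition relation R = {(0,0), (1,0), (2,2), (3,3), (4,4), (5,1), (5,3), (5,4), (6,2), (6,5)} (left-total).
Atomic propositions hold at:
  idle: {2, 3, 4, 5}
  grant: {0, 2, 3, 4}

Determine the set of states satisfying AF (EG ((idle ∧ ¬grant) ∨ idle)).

{2, 3, 4, 5, 6}

Sat(¬grant) = {1, 5, 6}
Sat(idle ∧ ¬grant) = {5}
Sat((idle ∧ ¬grant) ∨ idle) = {2, 3, 4, 5}
EG ((idle ∧ ¬grant) ∨ idle): greatest fixpoint, start Z0 = {2, 3, 4, 5}, keep only states in Sat with some successor in Z. Already a fixed point.
Sat(EG ((idle ∧ ¬grant) ∨ idle)) = {2, 3, 4, 5}
AF (EG ((idle ∧ ¬grant) ∨ idle)): least fixpoint, start Z0 = {2, 3, 4, 5}, add states with every successor in Z. Z1 = {2, 3, 4, 5, 6}; fixed.
Sat(AF (EG ((idle ∧ ¬grant) ∨ idle))) = {2, 3, 4, 5, 6}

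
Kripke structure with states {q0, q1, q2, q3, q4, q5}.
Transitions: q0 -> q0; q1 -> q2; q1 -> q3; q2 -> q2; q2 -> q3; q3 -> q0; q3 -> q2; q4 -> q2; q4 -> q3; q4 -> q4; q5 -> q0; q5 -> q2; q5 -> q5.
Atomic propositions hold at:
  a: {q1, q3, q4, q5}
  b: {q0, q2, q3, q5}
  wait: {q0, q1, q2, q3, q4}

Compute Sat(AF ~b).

{q1, q4}

Sat(~b) = {q1, q4}
AF ~b: least fixpoint, start Z0 = {q1, q4}, add states with every successor in Z. Already a fixed point.
Sat(AF ~b) = {q1, q4}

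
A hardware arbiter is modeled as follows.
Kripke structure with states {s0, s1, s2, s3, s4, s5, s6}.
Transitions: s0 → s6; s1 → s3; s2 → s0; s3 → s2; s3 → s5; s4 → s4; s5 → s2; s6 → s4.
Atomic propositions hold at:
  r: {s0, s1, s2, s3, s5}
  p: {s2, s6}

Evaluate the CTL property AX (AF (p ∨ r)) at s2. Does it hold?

Yes

Sat(p ∨ r) = {s0, s1, s2, s3, s5, s6}
AF (p ∨ r): least fixpoint, start Z0 = {s0, s1, s2, s3, s5, s6}, add states with every successor in Z. Already a fixed point.
Sat(AF (p ∨ r)) = {s0, s1, s2, s3, s5, s6}
Sat(AX (AF (p ∨ r))) = {s : every successor in {s0, s1, s2, s3, s5, s6}} = {s0, s1, s2, s3, s5}
s2 ∈ Sat(AX (AF (p ∨ r))) = {s0, s1, s2, s3, s5}, so the formula holds at s2.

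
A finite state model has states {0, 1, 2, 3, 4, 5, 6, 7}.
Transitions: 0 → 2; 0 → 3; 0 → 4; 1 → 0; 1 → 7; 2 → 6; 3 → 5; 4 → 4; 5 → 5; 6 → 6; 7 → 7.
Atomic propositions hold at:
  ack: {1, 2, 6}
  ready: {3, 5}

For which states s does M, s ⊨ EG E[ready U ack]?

{2, 6}

E[ready U ack]: least fixpoint, start Z0 = Sat(ack) = {1, 2, 6}, add states in Sat(ready) with some successor in Z. Already a fixed point.
Sat(E[ready U ack]) = {1, 2, 6}
EG E[ready U ack]: greatest fixpoint, start Z0 = {1, 2, 6}, keep only states in Sat with some successor in Z. Z1 = {2, 6}; fixed.
Sat(EG E[ready U ack]) = {2, 6}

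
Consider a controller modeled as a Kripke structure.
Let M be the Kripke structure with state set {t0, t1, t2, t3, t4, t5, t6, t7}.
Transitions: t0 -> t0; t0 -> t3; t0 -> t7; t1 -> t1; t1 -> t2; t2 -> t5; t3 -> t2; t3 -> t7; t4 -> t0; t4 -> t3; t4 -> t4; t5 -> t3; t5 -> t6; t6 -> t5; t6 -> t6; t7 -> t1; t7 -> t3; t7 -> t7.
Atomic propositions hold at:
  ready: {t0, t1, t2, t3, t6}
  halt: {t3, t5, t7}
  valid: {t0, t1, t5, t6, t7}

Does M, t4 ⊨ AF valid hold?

AF valid: least fixpoint, start Z0 = {t0, t1, t5, t6, t7}, add states with every successor in Z. Z1 = {t0, t1, t2, t5, t6, t7}; Z2 = {t0, t1, t2, t3, t5, t6, t7}; fixed.
Sat(AF valid) = {t0, t1, t2, t3, t5, t6, t7}
t4 ∉ Sat(AF valid) = {t0, t1, t2, t3, t5, t6, t7}, so the formula does not hold at t4.

No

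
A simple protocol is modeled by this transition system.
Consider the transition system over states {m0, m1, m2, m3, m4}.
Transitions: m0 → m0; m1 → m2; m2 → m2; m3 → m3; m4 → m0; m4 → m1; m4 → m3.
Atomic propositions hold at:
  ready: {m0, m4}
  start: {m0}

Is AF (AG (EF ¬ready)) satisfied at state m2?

Yes

Sat(¬ready) = {m1, m2, m3}
EF ¬ready: least fixpoint, start Z0 = {m1, m2, m3}, add states with some successor in Z. Z1 = {m1, m2, m3, m4}; fixed.
Sat(EF ¬ready) = {m1, m2, m3, m4}
AG (EF ¬ready): greatest fixpoint, start Z0 = {m1, m2, m3, m4}, keep only states in Sat with every successor in Z. Z1 = {m1, m2, m3}; fixed.
Sat(AG (EF ¬ready)) = {m1, m2, m3}
AF (AG (EF ¬ready)): least fixpoint, start Z0 = {m1, m2, m3}, add states with every successor in Z. Already a fixed point.
Sat(AF (AG (EF ¬ready))) = {m1, m2, m3}
m2 ∈ Sat(AF (AG (EF ¬ready))) = {m1, m2, m3}, so the formula holds at m2.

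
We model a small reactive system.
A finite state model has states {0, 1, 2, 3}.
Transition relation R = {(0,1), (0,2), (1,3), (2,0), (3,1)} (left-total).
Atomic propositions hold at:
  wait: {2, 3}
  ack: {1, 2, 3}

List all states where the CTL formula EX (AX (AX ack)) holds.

Sat(AX ack) = {s : every successor in {1, 2, 3}} = {0, 1, 3}
Sat(AX (AX ack)) = {s : every successor in {0, 1, 3}} = {1, 2, 3}
Sat(EX (AX (AX ack))) = {s : some successor in {1, 2, 3}} = {0, 1, 3}

{0, 1, 3}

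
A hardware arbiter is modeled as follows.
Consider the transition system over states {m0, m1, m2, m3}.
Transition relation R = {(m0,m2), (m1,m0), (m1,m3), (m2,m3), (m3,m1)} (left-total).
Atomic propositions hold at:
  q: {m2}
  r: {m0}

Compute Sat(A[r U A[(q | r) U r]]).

{m0}

Sat(q | r) = {m0, m2}
A[(q | r) U r]: least fixpoint, start Z0 = Sat(r) = {m0}, add states in Sat(q | r) with every successor in Z. Already a fixed point.
Sat(A[(q | r) U r]) = {m0}
A[r U A[(q | r) U r]]: least fixpoint, start Z0 = Sat(A[(q | r) U r]) = {m0}, add states in Sat(r) with every successor in Z. Already a fixed point.
Sat(A[r U A[(q | r) U r]]) = {m0}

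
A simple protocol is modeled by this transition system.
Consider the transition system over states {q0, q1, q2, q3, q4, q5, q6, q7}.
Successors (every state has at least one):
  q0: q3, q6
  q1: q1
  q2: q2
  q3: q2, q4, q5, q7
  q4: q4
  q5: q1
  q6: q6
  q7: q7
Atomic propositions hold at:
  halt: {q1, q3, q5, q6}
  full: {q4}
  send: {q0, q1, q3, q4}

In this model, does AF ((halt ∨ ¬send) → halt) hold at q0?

Yes

Sat(¬send) = {q2, q5, q6, q7}
Sat(halt ∨ ¬send) = {q1, q2, q3, q5, q6, q7}
Sat((halt ∨ ¬send) → halt) = {q0, q1, q3, q4, q5, q6}
AF ((halt ∨ ¬send) → halt): least fixpoint, start Z0 = {q0, q1, q3, q4, q5, q6}, add states with every successor in Z. Already a fixed point.
Sat(AF ((halt ∨ ¬send) → halt)) = {q0, q1, q3, q4, q5, q6}
q0 ∈ Sat(AF ((halt ∨ ¬send) → halt)) = {q0, q1, q3, q4, q5, q6}, so the formula holds at q0.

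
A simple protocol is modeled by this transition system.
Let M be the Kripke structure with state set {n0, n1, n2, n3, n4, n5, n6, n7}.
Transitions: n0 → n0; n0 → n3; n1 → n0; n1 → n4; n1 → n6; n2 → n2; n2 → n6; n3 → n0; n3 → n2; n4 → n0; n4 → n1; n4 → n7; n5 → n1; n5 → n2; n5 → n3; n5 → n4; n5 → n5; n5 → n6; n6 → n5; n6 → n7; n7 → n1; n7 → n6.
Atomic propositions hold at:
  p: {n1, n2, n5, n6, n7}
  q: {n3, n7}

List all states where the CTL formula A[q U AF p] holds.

AF p: least fixpoint, start Z0 = {n1, n2, n5, n6, n7}, add states with every successor in Z. Already a fixed point.
Sat(AF p) = {n1, n2, n5, n6, n7}
A[q U AF p]: least fixpoint, start Z0 = Sat(AF p) = {n1, n2, n5, n6, n7}, add states in Sat(q) with every successor in Z. Already a fixed point.
Sat(A[q U AF p]) = {n1, n2, n5, n6, n7}

{n1, n2, n5, n6, n7}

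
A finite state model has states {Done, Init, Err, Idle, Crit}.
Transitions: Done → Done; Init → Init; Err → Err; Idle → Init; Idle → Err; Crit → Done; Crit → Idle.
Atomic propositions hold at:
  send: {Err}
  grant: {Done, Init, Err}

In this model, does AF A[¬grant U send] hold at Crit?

Sat(¬grant) = {Idle, Crit}
A[¬grant U send]: least fixpoint, start Z0 = Sat(send) = {Err}, add states in Sat(¬grant) with every successor in Z. Already a fixed point.
Sat(A[¬grant U send]) = {Err}
AF A[¬grant U send]: least fixpoint, start Z0 = {Err}, add states with every successor in Z. Already a fixed point.
Sat(AF A[¬grant U send]) = {Err}
Crit ∉ Sat(AF A[¬grant U send]) = {Err}, so the formula does not hold at Crit.

No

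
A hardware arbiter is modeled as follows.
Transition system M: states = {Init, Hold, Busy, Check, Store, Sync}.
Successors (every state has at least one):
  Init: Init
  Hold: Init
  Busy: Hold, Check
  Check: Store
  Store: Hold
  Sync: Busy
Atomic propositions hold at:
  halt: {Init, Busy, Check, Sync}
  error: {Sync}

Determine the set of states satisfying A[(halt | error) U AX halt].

Sat(halt | error) = {Init, Busy, Check, Sync}
Sat(AX halt) = {s : every successor in {Init, Busy, Check, Sync}} = {Init, Hold, Sync}
A[(halt | error) U AX halt]: least fixpoint, start Z0 = Sat(AX halt) = {Init, Hold, Sync}, add states in Sat(halt | error) with every successor in Z. Already a fixed point.
Sat(A[(halt | error) U AX halt]) = {Init, Hold, Sync}

{Init, Hold, Sync}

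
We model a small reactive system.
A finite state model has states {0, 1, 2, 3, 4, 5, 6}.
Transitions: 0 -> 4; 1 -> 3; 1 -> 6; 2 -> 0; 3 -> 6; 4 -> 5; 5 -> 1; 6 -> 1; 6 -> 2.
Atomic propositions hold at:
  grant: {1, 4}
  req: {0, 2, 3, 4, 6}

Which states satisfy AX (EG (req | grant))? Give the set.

{1, 3, 5}

Sat(req | grant) = {0, 1, 2, 3, 4, 6}
EG (req | grant): greatest fixpoint, start Z0 = {0, 1, 2, 3, 4, 6}, keep only states in Sat with some successor in Z. Z1 = {0, 1, 2, 3, 6}; Z2 = {1, 2, 3, 6}; Z3 = {1, 3, 6}; fixed.
Sat(EG (req | grant)) = {1, 3, 6}
Sat(AX (EG (req | grant))) = {s : every successor in {1, 3, 6}} = {1, 3, 5}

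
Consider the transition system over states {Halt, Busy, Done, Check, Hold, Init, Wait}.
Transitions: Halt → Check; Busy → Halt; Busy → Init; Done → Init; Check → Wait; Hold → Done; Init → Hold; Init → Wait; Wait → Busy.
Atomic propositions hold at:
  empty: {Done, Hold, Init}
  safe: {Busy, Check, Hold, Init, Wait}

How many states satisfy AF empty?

AF empty: least fixpoint, start Z0 = {Done, Hold, Init}, add states with every successor in Z. Already a fixed point.
Sat(AF empty) = {Done, Hold, Init}
|Sat(AF empty)| = |{Done, Hold, Init}| = 3.

3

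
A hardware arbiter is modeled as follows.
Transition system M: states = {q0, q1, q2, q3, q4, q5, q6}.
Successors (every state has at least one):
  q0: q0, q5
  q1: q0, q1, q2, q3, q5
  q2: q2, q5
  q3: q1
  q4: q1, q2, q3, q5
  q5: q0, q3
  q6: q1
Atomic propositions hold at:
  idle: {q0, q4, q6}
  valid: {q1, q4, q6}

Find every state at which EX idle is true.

Sat(EX idle) = {s : some successor in {q0, q4, q6}} = {q0, q1, q5}

{q0, q1, q5}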